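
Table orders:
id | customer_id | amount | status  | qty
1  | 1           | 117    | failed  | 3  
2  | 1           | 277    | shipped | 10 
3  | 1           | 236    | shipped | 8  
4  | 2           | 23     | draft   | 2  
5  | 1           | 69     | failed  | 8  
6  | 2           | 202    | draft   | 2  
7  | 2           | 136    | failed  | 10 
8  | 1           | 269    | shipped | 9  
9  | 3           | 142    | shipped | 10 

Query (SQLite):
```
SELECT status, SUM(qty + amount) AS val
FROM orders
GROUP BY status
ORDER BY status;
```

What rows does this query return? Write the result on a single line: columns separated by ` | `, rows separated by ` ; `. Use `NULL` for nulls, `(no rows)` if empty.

draft | 229 ; failed | 343 ; shipped | 961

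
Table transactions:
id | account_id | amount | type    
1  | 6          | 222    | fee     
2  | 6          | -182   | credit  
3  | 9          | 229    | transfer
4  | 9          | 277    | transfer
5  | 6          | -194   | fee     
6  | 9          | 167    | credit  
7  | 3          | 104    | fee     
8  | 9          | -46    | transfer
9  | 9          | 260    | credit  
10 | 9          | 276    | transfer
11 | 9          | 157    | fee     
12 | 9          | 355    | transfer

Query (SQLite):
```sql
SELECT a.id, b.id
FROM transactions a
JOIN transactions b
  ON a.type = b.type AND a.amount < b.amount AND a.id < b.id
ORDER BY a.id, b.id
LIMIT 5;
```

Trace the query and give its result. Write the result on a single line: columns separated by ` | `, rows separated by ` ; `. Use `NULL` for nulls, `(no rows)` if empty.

2 | 6 ; 2 | 9 ; 3 | 4 ; 3 | 10 ; 3 | 12

Pairs (a,b) with same type, a.amount < b.amount, a.id < b.id.
type groups: credit:{2,6,9} fee:{1,5,7,11} transfer:{3,4,8,10,12}
Ordered by (a.id, b.id); first 5.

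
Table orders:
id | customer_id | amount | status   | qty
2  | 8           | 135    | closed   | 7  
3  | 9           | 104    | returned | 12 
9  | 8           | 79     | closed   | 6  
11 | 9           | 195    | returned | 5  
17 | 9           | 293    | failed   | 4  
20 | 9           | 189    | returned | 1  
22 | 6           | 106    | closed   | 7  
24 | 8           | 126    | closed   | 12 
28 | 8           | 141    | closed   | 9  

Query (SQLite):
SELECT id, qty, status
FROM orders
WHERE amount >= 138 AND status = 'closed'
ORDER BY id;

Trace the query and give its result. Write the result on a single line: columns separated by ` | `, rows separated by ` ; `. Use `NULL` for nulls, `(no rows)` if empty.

28 | 9 | closed

amount >= 138: ids {11, 17, 20, 28}
status = 'closed': ids {2, 9, 22, 24, 28}
Combine with AND.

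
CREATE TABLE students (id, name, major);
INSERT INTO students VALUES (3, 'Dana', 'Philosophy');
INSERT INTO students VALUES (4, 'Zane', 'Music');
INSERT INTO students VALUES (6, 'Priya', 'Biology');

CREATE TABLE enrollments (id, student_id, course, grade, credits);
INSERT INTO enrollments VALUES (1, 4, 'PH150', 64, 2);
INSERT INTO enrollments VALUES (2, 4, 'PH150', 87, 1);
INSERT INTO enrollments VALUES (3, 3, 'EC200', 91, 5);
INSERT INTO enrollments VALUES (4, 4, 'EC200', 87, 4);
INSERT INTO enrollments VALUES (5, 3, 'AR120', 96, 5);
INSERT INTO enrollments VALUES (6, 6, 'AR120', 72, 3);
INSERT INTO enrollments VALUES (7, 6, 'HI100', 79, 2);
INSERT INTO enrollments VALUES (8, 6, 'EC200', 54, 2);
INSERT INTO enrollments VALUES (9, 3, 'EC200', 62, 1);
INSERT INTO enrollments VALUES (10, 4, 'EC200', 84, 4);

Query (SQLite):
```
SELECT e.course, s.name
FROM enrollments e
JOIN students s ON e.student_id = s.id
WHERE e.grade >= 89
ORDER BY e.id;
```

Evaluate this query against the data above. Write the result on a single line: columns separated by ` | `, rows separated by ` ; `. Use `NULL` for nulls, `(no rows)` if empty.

Each enrollments row matches the students row where student_id = students.id.
Then keep rows with e.grade >= 89.

EC200 | Dana ; AR120 | Dana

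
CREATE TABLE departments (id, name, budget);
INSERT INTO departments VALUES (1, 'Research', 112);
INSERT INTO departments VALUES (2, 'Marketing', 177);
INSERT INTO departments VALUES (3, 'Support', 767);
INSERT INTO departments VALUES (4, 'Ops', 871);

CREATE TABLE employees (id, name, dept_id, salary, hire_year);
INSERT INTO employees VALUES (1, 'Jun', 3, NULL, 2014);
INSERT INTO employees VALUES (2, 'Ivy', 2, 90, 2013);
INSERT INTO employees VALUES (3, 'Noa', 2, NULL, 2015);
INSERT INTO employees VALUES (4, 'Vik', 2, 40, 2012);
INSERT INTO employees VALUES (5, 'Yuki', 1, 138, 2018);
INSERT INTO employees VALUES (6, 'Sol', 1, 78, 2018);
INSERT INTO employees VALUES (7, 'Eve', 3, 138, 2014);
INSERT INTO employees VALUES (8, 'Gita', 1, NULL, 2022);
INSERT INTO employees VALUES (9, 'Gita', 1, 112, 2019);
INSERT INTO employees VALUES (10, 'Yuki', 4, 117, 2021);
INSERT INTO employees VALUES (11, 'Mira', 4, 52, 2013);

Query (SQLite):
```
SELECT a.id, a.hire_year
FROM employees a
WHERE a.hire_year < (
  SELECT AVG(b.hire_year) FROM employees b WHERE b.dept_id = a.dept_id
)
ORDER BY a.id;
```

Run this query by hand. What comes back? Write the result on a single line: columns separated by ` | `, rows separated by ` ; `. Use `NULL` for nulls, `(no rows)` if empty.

For each employees row a, compute AVG(hire_year) over rows sharing a.dept_id.
Keep row a if a.hire_year < that per-group AVG.
  dept_id=1: AVG(hire_year) = 2019.25
  dept_id=2: AVG(hire_year) = 2013.333333
  dept_id=3: AVG(hire_year) = 2014.0
  dept_id=4: AVG(hire_year) = 2017.0

2 | 2013 ; 4 | 2012 ; 5 | 2018 ; 6 | 2018 ; 9 | 2019 ; 11 | 2013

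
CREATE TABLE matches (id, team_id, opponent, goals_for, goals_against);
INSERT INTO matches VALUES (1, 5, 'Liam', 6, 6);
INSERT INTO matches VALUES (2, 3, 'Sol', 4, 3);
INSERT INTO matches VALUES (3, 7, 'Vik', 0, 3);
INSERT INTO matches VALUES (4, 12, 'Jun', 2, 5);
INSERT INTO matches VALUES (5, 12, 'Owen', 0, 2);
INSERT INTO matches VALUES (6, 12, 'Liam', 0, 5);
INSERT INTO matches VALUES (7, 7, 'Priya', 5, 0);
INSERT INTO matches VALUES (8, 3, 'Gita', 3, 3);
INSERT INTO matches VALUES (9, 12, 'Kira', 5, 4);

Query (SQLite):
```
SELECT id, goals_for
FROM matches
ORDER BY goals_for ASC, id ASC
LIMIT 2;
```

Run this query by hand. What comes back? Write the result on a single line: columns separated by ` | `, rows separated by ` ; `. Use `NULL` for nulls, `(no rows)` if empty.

Sort by goals_for asc, tiebreak id asc: (0, id=3), (0, id=5), (0, id=6), (2, id=4), (3, id=8) …. Take first 2.

3 | 0 ; 5 | 0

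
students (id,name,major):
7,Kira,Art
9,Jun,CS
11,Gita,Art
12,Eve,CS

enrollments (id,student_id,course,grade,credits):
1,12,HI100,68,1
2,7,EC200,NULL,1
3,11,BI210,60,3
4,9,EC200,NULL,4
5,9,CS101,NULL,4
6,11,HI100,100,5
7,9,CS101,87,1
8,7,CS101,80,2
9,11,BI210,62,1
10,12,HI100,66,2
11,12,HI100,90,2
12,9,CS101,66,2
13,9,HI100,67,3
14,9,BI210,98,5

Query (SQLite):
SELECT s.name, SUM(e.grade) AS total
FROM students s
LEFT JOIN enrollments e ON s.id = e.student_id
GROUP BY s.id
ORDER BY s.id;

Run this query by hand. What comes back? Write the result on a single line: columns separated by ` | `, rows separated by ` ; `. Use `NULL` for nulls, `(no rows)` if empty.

Kira | 80 ; Jun | 318 ; Gita | 222 ; Eve | 224

LEFT JOIN keeps every students row; unmatched ones get NULL for enrollments columns.
Group by students.id and compute SUM(e.grade). SUM over an all-NULL group is NULL.
  7: ids {2, 8} → SUM(e.grade)=80
  9: ids {4, 5, 7, 12, 13, 14} → SUM(e.grade)=318
  11: ids {3, 6, 9} → SUM(e.grade)=222
  12: ids {1, 10, 11} → SUM(e.grade)=224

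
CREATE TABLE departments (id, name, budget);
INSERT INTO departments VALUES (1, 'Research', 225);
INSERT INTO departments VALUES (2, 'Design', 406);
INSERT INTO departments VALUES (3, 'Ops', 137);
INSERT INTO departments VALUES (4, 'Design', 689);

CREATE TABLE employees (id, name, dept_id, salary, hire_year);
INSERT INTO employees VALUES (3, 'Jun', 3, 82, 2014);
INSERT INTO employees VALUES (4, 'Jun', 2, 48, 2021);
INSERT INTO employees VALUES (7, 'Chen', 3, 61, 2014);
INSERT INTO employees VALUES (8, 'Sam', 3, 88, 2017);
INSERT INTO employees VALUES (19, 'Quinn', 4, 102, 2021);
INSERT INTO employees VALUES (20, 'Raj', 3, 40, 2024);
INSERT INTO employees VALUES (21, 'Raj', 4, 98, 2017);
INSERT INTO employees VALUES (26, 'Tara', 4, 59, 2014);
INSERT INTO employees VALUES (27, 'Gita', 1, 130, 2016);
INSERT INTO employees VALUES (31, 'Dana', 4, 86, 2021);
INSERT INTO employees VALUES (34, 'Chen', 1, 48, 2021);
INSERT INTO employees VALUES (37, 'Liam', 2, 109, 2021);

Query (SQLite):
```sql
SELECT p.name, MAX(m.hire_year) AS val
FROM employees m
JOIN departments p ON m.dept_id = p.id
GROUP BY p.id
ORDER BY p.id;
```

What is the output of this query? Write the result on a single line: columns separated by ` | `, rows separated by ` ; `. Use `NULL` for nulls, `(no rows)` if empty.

Research | 2021 ; Design | 2021 ; Ops | 2024 ; Design | 2021

Join each employees row to its departments via dept_id.
Group joined rows by departments.id; compute MAX(m.hire_year) per group.
  1: ids {27, 34} → MAX(m.hire_year)=2021
  2: ids {4, 37} → MAX(m.hire_year)=2021
  3: ids {3, 7, 8, 20} → MAX(m.hire_year)=2024
  4: ids {19, 21, 26, 31} → MAX(m.hire_year)=2021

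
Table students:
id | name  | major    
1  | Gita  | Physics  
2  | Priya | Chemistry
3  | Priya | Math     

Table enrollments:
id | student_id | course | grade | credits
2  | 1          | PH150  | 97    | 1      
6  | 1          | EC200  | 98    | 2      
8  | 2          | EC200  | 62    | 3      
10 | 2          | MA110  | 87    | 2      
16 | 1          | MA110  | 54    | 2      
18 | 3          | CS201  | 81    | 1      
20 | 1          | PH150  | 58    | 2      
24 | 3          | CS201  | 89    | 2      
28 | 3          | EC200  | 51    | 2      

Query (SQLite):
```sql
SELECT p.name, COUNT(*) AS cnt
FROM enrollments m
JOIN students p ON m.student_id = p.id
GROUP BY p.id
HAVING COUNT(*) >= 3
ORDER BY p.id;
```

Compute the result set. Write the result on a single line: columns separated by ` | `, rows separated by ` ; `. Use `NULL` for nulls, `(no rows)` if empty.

Gita | 4 ; Priya | 3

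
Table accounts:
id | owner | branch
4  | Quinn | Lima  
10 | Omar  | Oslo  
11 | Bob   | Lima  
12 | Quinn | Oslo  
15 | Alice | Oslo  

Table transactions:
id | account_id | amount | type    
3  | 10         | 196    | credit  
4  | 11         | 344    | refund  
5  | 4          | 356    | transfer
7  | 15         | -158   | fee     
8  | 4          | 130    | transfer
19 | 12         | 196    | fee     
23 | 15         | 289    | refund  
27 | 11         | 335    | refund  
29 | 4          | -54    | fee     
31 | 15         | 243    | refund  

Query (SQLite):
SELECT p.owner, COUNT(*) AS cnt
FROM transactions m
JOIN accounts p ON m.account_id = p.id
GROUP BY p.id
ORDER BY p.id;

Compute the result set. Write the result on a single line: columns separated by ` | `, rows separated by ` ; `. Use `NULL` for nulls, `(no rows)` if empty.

Quinn | 3 ; Omar | 1 ; Bob | 2 ; Quinn | 1 ; Alice | 3

Join each transactions row to its accounts via account_id.
Group joined rows by accounts.id; compute COUNT(*) per group.
  4: ids {5, 8, 29} → COUNT(*)=3
  10: ids {3} → COUNT(*)=1
  11: ids {4, 27} → COUNT(*)=2
  12: ids {19} → COUNT(*)=1
  15: ids {7, 23, 31} → COUNT(*)=3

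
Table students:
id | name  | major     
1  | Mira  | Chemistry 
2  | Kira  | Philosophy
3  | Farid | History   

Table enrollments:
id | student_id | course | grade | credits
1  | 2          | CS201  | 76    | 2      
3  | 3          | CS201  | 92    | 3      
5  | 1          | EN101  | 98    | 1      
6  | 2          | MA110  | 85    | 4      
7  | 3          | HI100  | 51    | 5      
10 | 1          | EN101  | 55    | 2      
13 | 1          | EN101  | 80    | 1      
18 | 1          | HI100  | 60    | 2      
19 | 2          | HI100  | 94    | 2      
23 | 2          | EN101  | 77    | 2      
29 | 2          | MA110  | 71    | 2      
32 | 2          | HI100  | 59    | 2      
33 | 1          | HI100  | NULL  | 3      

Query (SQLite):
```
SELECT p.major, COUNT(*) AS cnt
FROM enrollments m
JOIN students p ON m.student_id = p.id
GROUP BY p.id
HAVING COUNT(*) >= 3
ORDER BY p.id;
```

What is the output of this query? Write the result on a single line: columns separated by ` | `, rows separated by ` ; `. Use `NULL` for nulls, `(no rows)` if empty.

Chemistry | 5 ; Philosophy | 6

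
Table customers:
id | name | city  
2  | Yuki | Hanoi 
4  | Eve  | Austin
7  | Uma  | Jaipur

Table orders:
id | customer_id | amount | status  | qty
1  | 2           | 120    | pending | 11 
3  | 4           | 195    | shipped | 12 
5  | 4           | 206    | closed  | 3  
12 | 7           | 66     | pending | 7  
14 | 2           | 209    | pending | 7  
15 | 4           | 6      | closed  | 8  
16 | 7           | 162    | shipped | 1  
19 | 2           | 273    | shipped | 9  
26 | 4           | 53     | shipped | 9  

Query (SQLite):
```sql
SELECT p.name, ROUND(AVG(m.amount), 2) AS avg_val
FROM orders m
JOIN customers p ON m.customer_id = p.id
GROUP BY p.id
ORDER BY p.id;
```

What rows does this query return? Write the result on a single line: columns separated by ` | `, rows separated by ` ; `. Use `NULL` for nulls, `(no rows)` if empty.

Yuki | 200.67 ; Eve | 115 ; Uma | 114

Join each orders row to its customers via customer_id.
Group joined rows by customers.id; compute ROUND(AVG(m.amount), 2) per group.
  2: ids {1, 14, 19} → ROUND(AVG(m.amount), 2)=200.67
  4: ids {3, 5, 15, 26} → ROUND(AVG(m.amount), 2)=115
  7: ids {12, 16} → ROUND(AVG(m.amount), 2)=114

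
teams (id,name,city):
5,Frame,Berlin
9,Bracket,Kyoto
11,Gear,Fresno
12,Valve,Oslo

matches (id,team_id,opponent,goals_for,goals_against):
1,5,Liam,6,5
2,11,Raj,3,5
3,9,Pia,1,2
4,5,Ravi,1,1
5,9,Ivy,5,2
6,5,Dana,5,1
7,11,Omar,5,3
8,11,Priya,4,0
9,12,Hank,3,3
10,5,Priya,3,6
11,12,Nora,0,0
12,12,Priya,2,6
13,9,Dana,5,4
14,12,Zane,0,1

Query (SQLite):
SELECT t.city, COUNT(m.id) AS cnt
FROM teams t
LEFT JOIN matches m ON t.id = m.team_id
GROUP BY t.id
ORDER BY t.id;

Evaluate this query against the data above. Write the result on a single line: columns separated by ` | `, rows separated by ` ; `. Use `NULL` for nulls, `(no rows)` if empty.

LEFT JOIN keeps every teams row; unmatched ones get NULL for matches columns.
Group by teams.id and compute COUNT(m.id). COUNT(col) of an all-NULL group is 0.
  5: ids {1, 4, 6, 10} → COUNT(m.id)=4
  9: ids {3, 5, 13} → COUNT(m.id)=3
  11: ids {2, 7, 8} → COUNT(m.id)=3
  12: ids {9, 11, 12, 14} → COUNT(m.id)=4

Berlin | 4 ; Kyoto | 3 ; Fresno | 3 ; Oslo | 4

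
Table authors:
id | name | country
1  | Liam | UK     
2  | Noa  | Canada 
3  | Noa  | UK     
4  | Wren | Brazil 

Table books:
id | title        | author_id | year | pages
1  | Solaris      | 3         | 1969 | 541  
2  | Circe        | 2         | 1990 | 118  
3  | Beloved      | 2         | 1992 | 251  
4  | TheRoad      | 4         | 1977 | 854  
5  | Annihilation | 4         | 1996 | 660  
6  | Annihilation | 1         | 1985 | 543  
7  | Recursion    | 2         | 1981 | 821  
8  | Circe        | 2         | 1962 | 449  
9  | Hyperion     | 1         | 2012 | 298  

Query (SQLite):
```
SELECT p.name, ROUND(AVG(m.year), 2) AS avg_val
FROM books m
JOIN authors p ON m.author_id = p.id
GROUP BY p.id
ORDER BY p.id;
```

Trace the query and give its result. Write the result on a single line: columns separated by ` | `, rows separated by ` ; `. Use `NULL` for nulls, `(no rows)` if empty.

Liam | 1998.5 ; Noa | 1981.25 ; Noa | 1969 ; Wren | 1986.5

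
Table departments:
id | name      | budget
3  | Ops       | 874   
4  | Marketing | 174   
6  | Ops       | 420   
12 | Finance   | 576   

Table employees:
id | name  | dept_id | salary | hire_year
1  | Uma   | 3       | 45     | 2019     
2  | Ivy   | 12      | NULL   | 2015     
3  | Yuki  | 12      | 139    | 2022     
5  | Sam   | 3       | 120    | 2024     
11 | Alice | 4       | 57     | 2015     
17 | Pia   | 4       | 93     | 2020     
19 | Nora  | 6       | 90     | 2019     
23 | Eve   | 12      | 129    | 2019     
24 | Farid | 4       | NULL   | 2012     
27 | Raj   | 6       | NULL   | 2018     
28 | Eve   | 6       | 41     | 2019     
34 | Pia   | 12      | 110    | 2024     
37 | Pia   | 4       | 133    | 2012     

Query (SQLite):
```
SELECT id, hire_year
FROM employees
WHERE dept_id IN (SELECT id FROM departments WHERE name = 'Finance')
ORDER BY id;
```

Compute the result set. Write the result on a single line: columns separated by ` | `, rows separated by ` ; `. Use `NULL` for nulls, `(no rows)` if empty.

2 | 2015 ; 3 | 2022 ; 23 | 2019 ; 34 | 2024

Inner query: departments.id where name = 'Finance'.
Outer: keep employees rows whose dept_id is in that set.
Inner query → {12}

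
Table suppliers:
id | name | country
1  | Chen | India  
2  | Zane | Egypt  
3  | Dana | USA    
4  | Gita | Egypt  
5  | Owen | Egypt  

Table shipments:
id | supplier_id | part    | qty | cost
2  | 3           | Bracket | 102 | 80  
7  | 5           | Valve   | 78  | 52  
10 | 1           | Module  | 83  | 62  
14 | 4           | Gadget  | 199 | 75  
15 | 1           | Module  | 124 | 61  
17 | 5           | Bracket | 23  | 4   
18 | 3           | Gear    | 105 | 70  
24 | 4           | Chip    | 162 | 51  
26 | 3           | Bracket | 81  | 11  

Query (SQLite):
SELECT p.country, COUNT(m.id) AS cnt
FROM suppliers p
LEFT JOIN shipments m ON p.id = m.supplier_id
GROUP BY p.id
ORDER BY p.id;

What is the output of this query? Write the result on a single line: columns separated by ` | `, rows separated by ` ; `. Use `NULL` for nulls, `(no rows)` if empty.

LEFT JOIN keeps every suppliers row; unmatched ones get NULL for shipments columns.
Group by suppliers.id and compute COUNT(m.id). COUNT(col) of an all-NULL group is 0.
  1: ids {10, 15} → COUNT(m.id)=2
  2: ids {—} → COUNT(m.id)=0
  3: ids {2, 18, 26} → COUNT(m.id)=3
  4: ids {14, 24} → COUNT(m.id)=2
  5: ids {7, 17} → COUNT(m.id)=2

India | 2 ; Egypt | 0 ; USA | 3 ; Egypt | 2 ; Egypt | 2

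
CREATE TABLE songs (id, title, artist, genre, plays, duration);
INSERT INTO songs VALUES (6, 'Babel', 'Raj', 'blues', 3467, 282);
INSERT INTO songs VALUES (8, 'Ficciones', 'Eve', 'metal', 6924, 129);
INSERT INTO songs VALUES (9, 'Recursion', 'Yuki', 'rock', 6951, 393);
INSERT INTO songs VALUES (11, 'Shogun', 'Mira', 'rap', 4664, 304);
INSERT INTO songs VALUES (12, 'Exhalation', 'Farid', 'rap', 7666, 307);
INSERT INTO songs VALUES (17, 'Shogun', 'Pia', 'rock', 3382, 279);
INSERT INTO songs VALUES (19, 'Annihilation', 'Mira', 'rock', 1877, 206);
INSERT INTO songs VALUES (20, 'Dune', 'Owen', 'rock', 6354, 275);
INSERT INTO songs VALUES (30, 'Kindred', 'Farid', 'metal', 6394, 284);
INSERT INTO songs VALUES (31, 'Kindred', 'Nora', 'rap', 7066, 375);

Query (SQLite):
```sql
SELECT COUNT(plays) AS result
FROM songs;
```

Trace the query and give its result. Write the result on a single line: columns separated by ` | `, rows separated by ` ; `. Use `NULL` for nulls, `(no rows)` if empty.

All plays values: [3467, 6924, 6951, 4664, 7666, 3382, 1877, 6354, 6394, 7066].
COUNT(plays) counts non-NULL values → 10.

10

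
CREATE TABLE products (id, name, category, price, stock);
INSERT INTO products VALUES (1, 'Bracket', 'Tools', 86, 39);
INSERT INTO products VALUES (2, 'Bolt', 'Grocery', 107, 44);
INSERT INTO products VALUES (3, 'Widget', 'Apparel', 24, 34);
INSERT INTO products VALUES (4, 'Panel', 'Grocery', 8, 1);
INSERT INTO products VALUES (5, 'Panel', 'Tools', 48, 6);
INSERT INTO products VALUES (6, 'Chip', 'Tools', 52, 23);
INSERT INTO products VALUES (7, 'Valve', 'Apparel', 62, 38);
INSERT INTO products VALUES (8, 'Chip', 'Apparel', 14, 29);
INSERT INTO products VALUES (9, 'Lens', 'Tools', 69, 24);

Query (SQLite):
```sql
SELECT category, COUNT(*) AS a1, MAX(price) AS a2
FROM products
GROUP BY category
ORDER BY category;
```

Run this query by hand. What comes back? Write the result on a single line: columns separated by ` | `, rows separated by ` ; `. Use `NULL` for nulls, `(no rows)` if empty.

Apparel | 3 | 62 ; Grocery | 2 | 107 ; Tools | 4 | 86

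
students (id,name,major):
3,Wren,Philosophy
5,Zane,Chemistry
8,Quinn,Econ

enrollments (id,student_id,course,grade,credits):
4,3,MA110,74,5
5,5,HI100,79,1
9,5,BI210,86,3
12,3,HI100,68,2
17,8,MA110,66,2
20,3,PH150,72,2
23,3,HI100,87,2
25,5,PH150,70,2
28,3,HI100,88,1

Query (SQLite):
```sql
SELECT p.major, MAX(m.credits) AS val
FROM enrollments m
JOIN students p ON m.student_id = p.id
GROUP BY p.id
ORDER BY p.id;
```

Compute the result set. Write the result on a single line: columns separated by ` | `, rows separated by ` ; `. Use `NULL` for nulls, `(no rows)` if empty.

Philosophy | 5 ; Chemistry | 3 ; Econ | 2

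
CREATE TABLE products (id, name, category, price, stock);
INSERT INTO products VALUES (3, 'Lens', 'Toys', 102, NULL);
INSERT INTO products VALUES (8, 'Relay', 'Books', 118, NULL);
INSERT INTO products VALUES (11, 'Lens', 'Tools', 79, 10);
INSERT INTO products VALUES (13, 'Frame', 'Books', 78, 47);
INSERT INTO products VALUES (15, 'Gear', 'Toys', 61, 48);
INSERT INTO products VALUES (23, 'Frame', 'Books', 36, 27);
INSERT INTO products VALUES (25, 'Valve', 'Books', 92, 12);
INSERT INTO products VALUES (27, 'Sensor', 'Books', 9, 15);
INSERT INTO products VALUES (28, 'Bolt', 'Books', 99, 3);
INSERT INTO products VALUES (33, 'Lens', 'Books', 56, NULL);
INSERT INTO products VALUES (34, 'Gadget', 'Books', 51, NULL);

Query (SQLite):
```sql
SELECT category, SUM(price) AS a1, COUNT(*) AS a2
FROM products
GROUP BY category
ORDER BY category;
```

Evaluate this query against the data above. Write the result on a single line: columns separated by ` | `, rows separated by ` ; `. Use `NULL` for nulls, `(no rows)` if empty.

Group products by category.
Per group compute: SUM(price), COUNT(*).
  Books: ids {8, 13, 23, 25, 27, 28, 33, 34} → SUM(price)=539, COUNT(*)=8
  Tools: ids {11} → SUM(price)=79, COUNT(*)=1
  Toys: ids {3, 15} → SUM(price)=163, COUNT(*)=2

Books | 539 | 8 ; Tools | 79 | 1 ; Toys | 163 | 2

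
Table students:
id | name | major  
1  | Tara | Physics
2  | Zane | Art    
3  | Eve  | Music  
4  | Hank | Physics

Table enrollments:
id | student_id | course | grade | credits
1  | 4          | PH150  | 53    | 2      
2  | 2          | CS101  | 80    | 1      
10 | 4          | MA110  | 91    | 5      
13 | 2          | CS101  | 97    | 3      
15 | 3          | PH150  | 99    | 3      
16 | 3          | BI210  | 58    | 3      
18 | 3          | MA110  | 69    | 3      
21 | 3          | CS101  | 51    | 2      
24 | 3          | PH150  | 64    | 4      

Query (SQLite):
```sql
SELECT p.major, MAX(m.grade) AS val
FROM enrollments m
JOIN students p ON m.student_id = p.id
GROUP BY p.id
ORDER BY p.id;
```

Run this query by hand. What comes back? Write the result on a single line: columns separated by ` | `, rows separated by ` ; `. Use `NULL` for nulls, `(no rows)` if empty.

Join each enrollments row to its students via student_id.
Group joined rows by students.id; compute MAX(m.grade) per group.
  2: ids {2, 13} → MAX(m.grade)=97
  3: ids {15, 16, 18, 21, 24} → MAX(m.grade)=99
  4: ids {1, 10} → MAX(m.grade)=91

Art | 97 ; Music | 99 ; Physics | 91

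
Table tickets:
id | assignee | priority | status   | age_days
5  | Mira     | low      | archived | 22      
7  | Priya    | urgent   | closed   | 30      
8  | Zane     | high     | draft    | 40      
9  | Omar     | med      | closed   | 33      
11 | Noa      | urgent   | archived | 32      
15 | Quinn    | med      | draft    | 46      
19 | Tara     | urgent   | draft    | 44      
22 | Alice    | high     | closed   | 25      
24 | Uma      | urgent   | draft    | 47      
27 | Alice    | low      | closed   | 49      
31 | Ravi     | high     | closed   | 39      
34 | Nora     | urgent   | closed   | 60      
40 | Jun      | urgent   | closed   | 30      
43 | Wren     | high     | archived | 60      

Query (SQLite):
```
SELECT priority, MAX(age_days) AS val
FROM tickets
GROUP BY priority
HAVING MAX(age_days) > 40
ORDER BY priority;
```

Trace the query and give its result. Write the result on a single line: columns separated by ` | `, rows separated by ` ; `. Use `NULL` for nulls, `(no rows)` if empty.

high | 60 ; low | 49 ; med | 46 ; urgent | 60

Partition tickets by priority; compute MAX(age_days) within each group.
HAVING: keep groups where MAX(age_days) > 40.
  high: ids {8, 22, 31, 43} → MAX(age_days)=60
  low: ids {5, 27} → MAX(age_days)=49
  med: ids {9, 15} → MAX(age_days)=46
  urgent: ids {7, 11, 19, 24, 34, 40} → MAX(age_days)=60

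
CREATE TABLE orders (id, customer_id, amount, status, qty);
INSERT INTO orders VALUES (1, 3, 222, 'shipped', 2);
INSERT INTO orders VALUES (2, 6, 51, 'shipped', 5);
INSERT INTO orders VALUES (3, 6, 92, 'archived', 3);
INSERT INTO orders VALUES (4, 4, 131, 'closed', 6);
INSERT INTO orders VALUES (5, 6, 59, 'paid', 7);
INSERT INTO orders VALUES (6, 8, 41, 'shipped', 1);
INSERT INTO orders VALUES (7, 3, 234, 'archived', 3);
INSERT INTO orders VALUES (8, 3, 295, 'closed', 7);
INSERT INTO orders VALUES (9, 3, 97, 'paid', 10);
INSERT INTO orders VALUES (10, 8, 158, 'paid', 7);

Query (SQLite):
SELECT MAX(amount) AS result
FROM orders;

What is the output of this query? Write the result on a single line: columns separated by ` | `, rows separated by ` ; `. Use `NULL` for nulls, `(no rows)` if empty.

295

All amount values: [222, 51, 92, 131, 59, 41, 234, 295, 97, 158].
MAX of non-NULL values = 295.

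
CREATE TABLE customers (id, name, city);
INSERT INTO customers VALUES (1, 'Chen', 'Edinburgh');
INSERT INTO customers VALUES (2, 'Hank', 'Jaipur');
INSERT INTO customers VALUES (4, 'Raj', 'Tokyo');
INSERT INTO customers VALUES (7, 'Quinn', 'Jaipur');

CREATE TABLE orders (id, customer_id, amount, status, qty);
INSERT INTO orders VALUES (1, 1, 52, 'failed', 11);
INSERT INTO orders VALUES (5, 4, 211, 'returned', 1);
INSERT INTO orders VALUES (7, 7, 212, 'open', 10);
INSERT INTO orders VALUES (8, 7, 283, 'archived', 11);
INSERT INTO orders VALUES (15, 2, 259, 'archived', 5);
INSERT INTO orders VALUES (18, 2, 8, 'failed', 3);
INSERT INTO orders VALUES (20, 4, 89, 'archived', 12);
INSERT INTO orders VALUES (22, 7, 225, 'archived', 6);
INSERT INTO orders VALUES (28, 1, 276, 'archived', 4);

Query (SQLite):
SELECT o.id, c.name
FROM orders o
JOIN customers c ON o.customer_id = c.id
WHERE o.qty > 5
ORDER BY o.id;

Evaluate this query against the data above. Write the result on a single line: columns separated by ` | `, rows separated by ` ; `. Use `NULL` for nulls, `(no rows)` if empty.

1 | Chen ; 7 | Quinn ; 8 | Quinn ; 20 | Raj ; 22 | Quinn

Each orders row matches the customers row where customer_id = customers.id.
Then keep rows with o.qty > 5.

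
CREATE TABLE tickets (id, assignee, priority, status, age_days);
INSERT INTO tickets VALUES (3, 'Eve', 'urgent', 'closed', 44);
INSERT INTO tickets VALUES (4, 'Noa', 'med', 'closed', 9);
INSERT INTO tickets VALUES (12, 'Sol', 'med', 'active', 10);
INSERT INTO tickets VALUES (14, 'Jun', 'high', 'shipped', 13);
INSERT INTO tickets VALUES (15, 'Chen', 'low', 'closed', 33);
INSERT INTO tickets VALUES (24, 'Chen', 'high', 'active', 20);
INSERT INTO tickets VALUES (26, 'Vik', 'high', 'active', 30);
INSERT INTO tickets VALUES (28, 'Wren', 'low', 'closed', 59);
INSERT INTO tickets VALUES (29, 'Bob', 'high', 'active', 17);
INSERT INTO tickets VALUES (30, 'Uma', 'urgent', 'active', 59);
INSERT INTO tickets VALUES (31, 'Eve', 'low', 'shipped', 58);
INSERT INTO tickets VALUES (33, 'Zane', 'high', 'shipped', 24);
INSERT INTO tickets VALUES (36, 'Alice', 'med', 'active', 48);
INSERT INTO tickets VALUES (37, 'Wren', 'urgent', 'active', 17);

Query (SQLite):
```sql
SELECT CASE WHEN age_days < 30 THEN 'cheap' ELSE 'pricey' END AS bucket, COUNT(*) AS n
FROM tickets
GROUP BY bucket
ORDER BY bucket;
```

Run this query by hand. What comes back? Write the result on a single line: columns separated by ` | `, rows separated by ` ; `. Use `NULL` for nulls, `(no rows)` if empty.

cheap | 7 ; pricey | 7

Bucket rows by age_days < 30 → 'cheap' else 'pricey'; count each bucket.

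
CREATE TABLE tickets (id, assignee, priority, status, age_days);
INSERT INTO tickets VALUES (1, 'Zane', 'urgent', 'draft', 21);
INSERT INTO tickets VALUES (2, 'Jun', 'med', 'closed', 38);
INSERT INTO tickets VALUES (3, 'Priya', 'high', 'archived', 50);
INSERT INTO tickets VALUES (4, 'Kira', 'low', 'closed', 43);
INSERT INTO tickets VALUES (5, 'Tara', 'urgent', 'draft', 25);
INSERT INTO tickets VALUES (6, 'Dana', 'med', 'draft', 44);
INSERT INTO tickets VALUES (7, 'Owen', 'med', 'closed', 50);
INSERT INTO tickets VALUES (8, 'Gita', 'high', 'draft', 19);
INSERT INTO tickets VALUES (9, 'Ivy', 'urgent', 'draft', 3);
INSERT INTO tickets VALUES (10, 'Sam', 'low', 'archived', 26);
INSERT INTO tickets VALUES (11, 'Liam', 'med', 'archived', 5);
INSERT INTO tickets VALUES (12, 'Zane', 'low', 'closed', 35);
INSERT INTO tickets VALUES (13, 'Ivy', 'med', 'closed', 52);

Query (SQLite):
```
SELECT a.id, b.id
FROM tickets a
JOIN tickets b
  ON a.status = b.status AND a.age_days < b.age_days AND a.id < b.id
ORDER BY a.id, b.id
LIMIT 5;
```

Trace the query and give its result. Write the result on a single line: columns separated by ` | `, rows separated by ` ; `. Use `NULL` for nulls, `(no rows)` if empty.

1 | 5 ; 1 | 6 ; 2 | 4 ; 2 | 7 ; 2 | 13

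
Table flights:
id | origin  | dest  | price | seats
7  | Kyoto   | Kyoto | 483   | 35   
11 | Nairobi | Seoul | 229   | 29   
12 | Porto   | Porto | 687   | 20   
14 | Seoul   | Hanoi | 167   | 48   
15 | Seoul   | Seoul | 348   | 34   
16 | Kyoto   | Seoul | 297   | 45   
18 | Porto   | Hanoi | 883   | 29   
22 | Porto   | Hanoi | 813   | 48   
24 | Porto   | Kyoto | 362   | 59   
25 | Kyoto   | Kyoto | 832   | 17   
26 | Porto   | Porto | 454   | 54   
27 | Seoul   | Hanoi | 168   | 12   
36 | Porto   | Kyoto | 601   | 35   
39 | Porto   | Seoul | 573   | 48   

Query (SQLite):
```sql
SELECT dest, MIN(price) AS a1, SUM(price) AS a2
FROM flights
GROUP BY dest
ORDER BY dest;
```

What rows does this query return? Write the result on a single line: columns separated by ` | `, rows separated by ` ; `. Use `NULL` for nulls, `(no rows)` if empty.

Hanoi | 167 | 2031 ; Kyoto | 362 | 2278 ; Porto | 454 | 1141 ; Seoul | 229 | 1447

Group flights by dest.
Per group compute: MIN(price), SUM(price).
  Hanoi: ids {14, 18, 22, 27} → MIN(price)=167, SUM(price)=2031
  Kyoto: ids {7, 24, 25, 36} → MIN(price)=362, SUM(price)=2278
  Porto: ids {12, 26} → MIN(price)=454, SUM(price)=1141
  Seoul: ids {11, 15, 16, 39} → MIN(price)=229, SUM(price)=1447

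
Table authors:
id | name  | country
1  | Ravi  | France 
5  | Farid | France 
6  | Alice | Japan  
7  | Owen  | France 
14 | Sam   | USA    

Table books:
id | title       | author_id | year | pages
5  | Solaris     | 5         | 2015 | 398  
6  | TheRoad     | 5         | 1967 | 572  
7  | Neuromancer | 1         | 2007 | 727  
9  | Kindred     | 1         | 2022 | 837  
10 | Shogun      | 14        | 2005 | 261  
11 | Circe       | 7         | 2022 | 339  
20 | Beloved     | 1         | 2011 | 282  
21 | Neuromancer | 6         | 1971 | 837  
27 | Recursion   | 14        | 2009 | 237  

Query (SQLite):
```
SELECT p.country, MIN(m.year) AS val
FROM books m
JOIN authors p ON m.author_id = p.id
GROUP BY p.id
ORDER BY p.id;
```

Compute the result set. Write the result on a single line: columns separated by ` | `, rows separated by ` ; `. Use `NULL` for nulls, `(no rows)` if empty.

Join each books row to its authors via author_id.
Group joined rows by authors.id; compute MIN(m.year) per group.
  1: ids {7, 9, 20} → MIN(m.year)=2007
  5: ids {5, 6} → MIN(m.year)=1967
  6: ids {21} → MIN(m.year)=1971
  7: ids {11} → MIN(m.year)=2022
  14: ids {10, 27} → MIN(m.year)=2005

France | 2007 ; France | 1967 ; Japan | 1971 ; France | 2022 ; USA | 2005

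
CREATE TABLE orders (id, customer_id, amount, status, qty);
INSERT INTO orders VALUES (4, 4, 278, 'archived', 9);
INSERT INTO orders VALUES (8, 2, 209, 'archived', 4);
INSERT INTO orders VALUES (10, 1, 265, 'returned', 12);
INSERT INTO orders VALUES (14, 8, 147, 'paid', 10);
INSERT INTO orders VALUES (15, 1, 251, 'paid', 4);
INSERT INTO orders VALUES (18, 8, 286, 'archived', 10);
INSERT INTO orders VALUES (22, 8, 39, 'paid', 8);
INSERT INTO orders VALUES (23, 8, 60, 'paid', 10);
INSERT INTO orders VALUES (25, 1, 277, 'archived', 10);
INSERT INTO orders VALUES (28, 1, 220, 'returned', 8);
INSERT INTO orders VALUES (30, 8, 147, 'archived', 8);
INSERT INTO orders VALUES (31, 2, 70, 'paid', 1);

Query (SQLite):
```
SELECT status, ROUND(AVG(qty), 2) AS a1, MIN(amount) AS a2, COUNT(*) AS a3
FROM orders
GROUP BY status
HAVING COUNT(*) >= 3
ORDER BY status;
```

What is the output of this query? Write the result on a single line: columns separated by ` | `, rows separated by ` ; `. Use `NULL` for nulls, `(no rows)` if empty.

archived | 8.2 | 147 | 5 ; paid | 6.6 | 39 | 5

Group orders by status.
Per group compute: ROUND(AVG(qty), 2), MIN(amount), COUNT(*).
HAVING: drop groups with fewer than 3 rows.
  archived: ids {4, 8, 18, 25, 30} → ROUND(AVG(qty), 2)=8.2, MIN(amount)=147, COUNT(*)=5
  paid: ids {14, 15, 22, 23, 31} → ROUND(AVG(qty), 2)=6.6, MIN(amount)=39, COUNT(*)=5
  returned: ids {10, 28} → ROUND(AVG(qty), 2)=10, MIN(amount)=220, COUNT(*)=2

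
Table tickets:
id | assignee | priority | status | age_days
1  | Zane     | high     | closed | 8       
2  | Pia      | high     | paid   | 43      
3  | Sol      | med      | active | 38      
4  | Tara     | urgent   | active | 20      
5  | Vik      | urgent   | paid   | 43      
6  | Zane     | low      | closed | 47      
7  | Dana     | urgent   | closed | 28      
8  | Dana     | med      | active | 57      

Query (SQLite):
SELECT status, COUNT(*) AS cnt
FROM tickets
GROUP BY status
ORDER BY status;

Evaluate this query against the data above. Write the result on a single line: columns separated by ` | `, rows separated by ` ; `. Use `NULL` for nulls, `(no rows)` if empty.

active | 3 ; closed | 3 ; paid | 2

Partition tickets by status; compute COUNT(*) within each group.
  active: ids {3, 4, 8} → COUNT(*)=3
  closed: ids {1, 6, 7} → COUNT(*)=3
  paid: ids {2, 5} → COUNT(*)=2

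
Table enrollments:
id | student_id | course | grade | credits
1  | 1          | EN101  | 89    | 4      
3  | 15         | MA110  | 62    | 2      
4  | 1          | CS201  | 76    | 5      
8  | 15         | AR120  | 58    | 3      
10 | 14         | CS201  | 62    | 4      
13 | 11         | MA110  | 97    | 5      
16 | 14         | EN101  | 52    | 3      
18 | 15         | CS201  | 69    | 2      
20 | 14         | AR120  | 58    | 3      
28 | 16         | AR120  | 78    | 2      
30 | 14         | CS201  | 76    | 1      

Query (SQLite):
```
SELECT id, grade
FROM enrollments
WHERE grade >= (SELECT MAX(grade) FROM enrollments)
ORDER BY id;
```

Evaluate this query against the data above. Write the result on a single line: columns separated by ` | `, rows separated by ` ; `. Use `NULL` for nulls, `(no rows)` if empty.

13 | 97

Scalar subquery: MAX(grade) over all enrollments rows = 97.
Keep rows where grade >= that value.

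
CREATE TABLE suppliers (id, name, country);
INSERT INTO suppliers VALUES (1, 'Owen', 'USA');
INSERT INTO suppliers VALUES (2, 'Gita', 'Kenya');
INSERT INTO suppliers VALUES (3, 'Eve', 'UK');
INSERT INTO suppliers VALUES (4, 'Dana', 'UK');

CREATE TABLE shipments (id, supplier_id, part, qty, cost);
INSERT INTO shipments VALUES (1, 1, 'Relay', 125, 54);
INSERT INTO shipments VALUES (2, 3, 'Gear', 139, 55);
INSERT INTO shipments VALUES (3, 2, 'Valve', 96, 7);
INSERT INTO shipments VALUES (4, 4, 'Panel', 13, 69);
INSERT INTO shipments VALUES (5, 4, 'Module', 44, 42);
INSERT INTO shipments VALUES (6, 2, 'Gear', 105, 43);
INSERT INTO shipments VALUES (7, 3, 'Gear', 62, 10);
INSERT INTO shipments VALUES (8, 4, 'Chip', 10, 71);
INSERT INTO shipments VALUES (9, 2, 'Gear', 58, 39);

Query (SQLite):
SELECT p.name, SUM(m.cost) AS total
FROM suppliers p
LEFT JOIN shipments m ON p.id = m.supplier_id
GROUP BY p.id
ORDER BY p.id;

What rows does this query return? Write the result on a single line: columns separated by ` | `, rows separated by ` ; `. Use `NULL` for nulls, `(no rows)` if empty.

Owen | 54 ; Gita | 89 ; Eve | 65 ; Dana | 182

LEFT JOIN keeps every suppliers row; unmatched ones get NULL for shipments columns.
Group by suppliers.id and compute SUM(m.cost). SUM over an all-NULL group is NULL.
  1: ids {1} → SUM(m.cost)=54
  2: ids {3, 6, 9} → SUM(m.cost)=89
  3: ids {2, 7} → SUM(m.cost)=65
  4: ids {4, 5, 8} → SUM(m.cost)=182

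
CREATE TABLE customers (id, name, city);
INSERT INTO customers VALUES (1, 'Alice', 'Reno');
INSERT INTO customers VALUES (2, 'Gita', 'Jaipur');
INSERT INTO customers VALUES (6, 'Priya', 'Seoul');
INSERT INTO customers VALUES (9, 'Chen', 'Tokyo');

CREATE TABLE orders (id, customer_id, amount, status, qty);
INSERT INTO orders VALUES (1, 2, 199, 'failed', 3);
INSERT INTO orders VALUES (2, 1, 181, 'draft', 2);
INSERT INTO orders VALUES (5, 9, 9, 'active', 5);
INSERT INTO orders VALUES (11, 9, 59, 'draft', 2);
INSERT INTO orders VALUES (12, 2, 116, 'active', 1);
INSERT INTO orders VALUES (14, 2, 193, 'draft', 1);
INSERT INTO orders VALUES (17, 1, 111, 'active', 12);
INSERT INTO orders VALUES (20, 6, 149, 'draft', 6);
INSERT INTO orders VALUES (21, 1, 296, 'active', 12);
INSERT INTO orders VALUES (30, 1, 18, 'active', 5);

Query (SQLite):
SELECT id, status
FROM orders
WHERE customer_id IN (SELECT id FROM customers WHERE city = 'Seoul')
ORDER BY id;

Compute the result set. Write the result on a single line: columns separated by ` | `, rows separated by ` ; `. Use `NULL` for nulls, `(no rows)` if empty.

20 | draft

Inner query: customers.id where city = 'Seoul'.
Outer: keep orders rows whose customer_id is in that set.
Inner query → {6}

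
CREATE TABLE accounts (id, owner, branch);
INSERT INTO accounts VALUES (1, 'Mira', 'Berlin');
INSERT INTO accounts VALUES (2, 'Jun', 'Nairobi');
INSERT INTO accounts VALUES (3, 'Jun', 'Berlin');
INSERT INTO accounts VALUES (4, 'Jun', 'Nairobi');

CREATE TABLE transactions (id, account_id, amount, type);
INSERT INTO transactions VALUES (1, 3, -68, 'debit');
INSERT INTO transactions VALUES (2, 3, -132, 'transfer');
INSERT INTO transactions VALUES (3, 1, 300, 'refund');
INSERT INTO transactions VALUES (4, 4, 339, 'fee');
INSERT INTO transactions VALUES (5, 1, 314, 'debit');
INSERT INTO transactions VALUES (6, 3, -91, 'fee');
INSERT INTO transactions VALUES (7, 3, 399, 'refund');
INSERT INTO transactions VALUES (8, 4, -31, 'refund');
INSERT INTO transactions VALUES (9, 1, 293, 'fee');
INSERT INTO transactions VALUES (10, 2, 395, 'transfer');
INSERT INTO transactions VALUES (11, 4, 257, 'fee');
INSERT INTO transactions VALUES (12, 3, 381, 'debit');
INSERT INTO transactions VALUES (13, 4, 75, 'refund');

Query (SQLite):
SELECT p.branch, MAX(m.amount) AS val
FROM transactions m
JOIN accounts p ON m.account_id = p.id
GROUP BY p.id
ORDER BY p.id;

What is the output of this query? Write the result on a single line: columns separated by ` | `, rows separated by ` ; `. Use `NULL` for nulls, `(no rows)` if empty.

Join each transactions row to its accounts via account_id.
Group joined rows by accounts.id; compute MAX(m.amount) per group.
  1: ids {3, 5, 9} → MAX(m.amount)=314
  2: ids {10} → MAX(m.amount)=395
  3: ids {1, 2, 6, 7, 12} → MAX(m.amount)=399
  4: ids {4, 8, 11, 13} → MAX(m.amount)=339

Berlin | 314 ; Nairobi | 395 ; Berlin | 399 ; Nairobi | 339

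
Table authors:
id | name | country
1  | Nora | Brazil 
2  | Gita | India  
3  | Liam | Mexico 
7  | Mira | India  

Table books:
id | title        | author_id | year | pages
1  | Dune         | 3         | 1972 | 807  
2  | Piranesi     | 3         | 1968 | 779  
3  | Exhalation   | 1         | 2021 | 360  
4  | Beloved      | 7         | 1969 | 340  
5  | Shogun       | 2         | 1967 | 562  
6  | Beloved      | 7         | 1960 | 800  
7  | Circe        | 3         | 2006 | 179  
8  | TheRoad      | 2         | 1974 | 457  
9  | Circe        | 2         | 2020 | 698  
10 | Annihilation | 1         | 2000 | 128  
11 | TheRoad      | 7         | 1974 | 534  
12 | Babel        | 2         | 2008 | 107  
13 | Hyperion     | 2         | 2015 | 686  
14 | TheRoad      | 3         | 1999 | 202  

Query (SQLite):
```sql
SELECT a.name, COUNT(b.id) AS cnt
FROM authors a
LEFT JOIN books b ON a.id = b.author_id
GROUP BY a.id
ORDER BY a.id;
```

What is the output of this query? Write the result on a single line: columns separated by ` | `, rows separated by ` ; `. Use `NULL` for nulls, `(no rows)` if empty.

LEFT JOIN keeps every authors row; unmatched ones get NULL for books columns.
Group by authors.id and compute COUNT(b.id). COUNT(col) of an all-NULL group is 0.
  1: ids {3, 10} → COUNT(b.id)=2
  2: ids {5, 8, 9, 12, 13} → COUNT(b.id)=5
  3: ids {1, 2, 7, 14} → COUNT(b.id)=4
  7: ids {4, 6, 11} → COUNT(b.id)=3

Nora | 2 ; Gita | 5 ; Liam | 4 ; Mira | 3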